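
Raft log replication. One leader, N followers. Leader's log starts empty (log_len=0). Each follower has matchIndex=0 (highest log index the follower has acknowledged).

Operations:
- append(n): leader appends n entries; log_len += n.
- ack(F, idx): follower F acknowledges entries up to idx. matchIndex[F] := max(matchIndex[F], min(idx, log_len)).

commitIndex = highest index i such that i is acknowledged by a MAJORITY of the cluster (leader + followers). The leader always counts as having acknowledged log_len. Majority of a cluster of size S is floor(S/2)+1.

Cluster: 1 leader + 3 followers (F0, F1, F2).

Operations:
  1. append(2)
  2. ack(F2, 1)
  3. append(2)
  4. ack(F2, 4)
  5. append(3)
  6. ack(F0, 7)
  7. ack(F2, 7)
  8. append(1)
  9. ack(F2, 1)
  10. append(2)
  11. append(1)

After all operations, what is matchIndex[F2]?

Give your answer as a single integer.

Answer: 7

Derivation:
Op 1: append 2 -> log_len=2
Op 2: F2 acks idx 1 -> match: F0=0 F1=0 F2=1; commitIndex=0
Op 3: append 2 -> log_len=4
Op 4: F2 acks idx 4 -> match: F0=0 F1=0 F2=4; commitIndex=0
Op 5: append 3 -> log_len=7
Op 6: F0 acks idx 7 -> match: F0=7 F1=0 F2=4; commitIndex=4
Op 7: F2 acks idx 7 -> match: F0=7 F1=0 F2=7; commitIndex=7
Op 8: append 1 -> log_len=8
Op 9: F2 acks idx 1 -> match: F0=7 F1=0 F2=7; commitIndex=7
Op 10: append 2 -> log_len=10
Op 11: append 1 -> log_len=11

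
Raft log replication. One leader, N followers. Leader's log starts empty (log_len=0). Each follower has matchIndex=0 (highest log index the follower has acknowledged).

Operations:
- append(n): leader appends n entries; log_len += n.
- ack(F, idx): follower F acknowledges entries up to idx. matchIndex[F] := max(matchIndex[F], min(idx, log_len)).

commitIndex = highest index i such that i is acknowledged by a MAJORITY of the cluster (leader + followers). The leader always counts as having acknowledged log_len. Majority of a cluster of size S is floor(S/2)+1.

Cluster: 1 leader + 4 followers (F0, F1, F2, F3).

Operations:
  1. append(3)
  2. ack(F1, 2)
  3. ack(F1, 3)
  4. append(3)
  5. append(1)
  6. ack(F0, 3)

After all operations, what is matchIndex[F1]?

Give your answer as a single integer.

Answer: 3

Derivation:
Op 1: append 3 -> log_len=3
Op 2: F1 acks idx 2 -> match: F0=0 F1=2 F2=0 F3=0; commitIndex=0
Op 3: F1 acks idx 3 -> match: F0=0 F1=3 F2=0 F3=0; commitIndex=0
Op 4: append 3 -> log_len=6
Op 5: append 1 -> log_len=7
Op 6: F0 acks idx 3 -> match: F0=3 F1=3 F2=0 F3=0; commitIndex=3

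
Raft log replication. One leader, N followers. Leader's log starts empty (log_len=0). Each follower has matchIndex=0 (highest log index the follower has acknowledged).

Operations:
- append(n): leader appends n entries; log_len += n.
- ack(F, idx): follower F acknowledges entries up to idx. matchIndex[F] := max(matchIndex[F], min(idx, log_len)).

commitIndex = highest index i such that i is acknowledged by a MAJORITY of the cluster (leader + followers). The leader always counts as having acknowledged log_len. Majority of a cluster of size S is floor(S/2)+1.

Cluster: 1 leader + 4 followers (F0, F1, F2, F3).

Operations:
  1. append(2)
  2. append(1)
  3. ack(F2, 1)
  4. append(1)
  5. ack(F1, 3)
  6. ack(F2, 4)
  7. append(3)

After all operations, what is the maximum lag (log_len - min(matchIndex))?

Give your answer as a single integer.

Answer: 7

Derivation:
Op 1: append 2 -> log_len=2
Op 2: append 1 -> log_len=3
Op 3: F2 acks idx 1 -> match: F0=0 F1=0 F2=1 F3=0; commitIndex=0
Op 4: append 1 -> log_len=4
Op 5: F1 acks idx 3 -> match: F0=0 F1=3 F2=1 F3=0; commitIndex=1
Op 6: F2 acks idx 4 -> match: F0=0 F1=3 F2=4 F3=0; commitIndex=3
Op 7: append 3 -> log_len=7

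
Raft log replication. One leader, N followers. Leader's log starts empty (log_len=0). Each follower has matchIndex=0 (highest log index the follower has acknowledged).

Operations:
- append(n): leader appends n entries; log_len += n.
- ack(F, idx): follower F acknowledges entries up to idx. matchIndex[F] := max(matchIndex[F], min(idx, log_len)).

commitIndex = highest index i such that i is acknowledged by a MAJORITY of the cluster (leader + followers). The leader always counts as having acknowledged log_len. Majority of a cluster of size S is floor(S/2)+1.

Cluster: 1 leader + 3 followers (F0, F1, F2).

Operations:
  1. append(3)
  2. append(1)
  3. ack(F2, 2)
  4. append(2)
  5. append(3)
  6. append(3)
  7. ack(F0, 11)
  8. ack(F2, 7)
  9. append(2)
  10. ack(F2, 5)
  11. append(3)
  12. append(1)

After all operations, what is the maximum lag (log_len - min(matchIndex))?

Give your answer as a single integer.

Op 1: append 3 -> log_len=3
Op 2: append 1 -> log_len=4
Op 3: F2 acks idx 2 -> match: F0=0 F1=0 F2=2; commitIndex=0
Op 4: append 2 -> log_len=6
Op 5: append 3 -> log_len=9
Op 6: append 3 -> log_len=12
Op 7: F0 acks idx 11 -> match: F0=11 F1=0 F2=2; commitIndex=2
Op 8: F2 acks idx 7 -> match: F0=11 F1=0 F2=7; commitIndex=7
Op 9: append 2 -> log_len=14
Op 10: F2 acks idx 5 -> match: F0=11 F1=0 F2=7; commitIndex=7
Op 11: append 3 -> log_len=17
Op 12: append 1 -> log_len=18

Answer: 18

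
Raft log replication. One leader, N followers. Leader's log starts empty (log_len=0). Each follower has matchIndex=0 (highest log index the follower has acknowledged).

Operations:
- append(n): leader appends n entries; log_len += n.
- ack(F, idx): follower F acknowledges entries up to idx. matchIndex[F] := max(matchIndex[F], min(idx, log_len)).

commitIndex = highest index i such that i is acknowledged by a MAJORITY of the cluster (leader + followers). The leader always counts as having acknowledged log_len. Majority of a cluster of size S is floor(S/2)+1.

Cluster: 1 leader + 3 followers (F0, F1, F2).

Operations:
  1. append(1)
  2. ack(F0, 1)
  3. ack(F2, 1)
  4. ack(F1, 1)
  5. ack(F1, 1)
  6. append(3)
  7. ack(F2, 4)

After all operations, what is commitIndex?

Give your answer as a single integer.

Answer: 1

Derivation:
Op 1: append 1 -> log_len=1
Op 2: F0 acks idx 1 -> match: F0=1 F1=0 F2=0; commitIndex=0
Op 3: F2 acks idx 1 -> match: F0=1 F1=0 F2=1; commitIndex=1
Op 4: F1 acks idx 1 -> match: F0=1 F1=1 F2=1; commitIndex=1
Op 5: F1 acks idx 1 -> match: F0=1 F1=1 F2=1; commitIndex=1
Op 6: append 3 -> log_len=4
Op 7: F2 acks idx 4 -> match: F0=1 F1=1 F2=4; commitIndex=1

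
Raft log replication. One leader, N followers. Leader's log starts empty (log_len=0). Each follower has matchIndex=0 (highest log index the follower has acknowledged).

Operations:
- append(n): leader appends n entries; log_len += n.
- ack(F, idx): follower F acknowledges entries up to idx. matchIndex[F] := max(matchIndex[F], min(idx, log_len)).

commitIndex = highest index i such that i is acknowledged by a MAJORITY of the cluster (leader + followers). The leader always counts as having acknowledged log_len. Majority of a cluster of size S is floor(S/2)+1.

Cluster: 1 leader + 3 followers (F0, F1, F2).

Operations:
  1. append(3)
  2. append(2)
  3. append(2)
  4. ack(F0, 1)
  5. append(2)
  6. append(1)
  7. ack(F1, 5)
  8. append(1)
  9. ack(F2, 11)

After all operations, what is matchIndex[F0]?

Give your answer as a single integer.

Answer: 1

Derivation:
Op 1: append 3 -> log_len=3
Op 2: append 2 -> log_len=5
Op 3: append 2 -> log_len=7
Op 4: F0 acks idx 1 -> match: F0=1 F1=0 F2=0; commitIndex=0
Op 5: append 2 -> log_len=9
Op 6: append 1 -> log_len=10
Op 7: F1 acks idx 5 -> match: F0=1 F1=5 F2=0; commitIndex=1
Op 8: append 1 -> log_len=11
Op 9: F2 acks idx 11 -> match: F0=1 F1=5 F2=11; commitIndex=5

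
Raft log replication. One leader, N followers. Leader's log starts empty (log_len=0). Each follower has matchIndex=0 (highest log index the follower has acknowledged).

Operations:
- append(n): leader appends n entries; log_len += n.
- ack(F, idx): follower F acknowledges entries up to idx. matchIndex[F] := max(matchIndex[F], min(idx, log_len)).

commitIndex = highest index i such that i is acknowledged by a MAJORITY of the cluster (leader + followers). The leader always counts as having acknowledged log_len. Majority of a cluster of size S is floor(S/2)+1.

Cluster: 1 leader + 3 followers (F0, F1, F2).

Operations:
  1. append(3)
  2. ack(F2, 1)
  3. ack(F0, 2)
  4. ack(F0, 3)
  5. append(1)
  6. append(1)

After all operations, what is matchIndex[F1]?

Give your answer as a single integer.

Answer: 0

Derivation:
Op 1: append 3 -> log_len=3
Op 2: F2 acks idx 1 -> match: F0=0 F1=0 F2=1; commitIndex=0
Op 3: F0 acks idx 2 -> match: F0=2 F1=0 F2=1; commitIndex=1
Op 4: F0 acks idx 3 -> match: F0=3 F1=0 F2=1; commitIndex=1
Op 5: append 1 -> log_len=4
Op 6: append 1 -> log_len=5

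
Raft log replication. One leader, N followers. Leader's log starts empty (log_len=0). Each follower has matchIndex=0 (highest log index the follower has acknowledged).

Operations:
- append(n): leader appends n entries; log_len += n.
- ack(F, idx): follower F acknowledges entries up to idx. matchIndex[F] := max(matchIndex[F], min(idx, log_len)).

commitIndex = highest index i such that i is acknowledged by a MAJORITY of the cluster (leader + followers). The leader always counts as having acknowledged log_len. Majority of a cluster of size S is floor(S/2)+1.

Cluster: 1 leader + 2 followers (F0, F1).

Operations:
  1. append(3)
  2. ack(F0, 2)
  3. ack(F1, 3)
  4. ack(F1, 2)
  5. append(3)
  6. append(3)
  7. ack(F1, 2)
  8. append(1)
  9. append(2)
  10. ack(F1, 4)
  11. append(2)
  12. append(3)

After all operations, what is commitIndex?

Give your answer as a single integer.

Answer: 4

Derivation:
Op 1: append 3 -> log_len=3
Op 2: F0 acks idx 2 -> match: F0=2 F1=0; commitIndex=2
Op 3: F1 acks idx 3 -> match: F0=2 F1=3; commitIndex=3
Op 4: F1 acks idx 2 -> match: F0=2 F1=3; commitIndex=3
Op 5: append 3 -> log_len=6
Op 6: append 3 -> log_len=9
Op 7: F1 acks idx 2 -> match: F0=2 F1=3; commitIndex=3
Op 8: append 1 -> log_len=10
Op 9: append 2 -> log_len=12
Op 10: F1 acks idx 4 -> match: F0=2 F1=4; commitIndex=4
Op 11: append 2 -> log_len=14
Op 12: append 3 -> log_len=17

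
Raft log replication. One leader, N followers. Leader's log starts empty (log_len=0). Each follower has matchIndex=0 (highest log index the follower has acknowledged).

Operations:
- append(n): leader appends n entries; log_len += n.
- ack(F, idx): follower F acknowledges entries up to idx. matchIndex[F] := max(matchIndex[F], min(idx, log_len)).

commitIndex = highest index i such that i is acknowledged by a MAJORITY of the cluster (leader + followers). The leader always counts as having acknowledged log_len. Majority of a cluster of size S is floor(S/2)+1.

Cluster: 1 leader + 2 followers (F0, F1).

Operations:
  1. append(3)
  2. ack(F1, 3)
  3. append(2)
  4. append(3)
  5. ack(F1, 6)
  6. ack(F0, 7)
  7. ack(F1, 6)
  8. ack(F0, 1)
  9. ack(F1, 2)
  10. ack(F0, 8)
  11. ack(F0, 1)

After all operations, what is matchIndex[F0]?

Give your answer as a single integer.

Answer: 8

Derivation:
Op 1: append 3 -> log_len=3
Op 2: F1 acks idx 3 -> match: F0=0 F1=3; commitIndex=3
Op 3: append 2 -> log_len=5
Op 4: append 3 -> log_len=8
Op 5: F1 acks idx 6 -> match: F0=0 F1=6; commitIndex=6
Op 6: F0 acks idx 7 -> match: F0=7 F1=6; commitIndex=7
Op 7: F1 acks idx 6 -> match: F0=7 F1=6; commitIndex=7
Op 8: F0 acks idx 1 -> match: F0=7 F1=6; commitIndex=7
Op 9: F1 acks idx 2 -> match: F0=7 F1=6; commitIndex=7
Op 10: F0 acks idx 8 -> match: F0=8 F1=6; commitIndex=8
Op 11: F0 acks idx 1 -> match: F0=8 F1=6; commitIndex=8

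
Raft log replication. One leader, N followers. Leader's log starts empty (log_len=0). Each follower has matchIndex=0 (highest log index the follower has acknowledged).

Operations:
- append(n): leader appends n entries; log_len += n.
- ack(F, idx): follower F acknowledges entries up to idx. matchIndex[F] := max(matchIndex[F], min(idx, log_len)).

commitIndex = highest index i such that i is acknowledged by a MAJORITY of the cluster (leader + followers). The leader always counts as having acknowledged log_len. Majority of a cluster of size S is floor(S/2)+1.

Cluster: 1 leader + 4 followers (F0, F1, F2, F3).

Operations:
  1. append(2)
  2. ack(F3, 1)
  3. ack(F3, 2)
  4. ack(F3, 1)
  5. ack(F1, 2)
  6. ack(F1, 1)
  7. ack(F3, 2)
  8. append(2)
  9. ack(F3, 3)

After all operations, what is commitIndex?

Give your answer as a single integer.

Answer: 2

Derivation:
Op 1: append 2 -> log_len=2
Op 2: F3 acks idx 1 -> match: F0=0 F1=0 F2=0 F3=1; commitIndex=0
Op 3: F3 acks idx 2 -> match: F0=0 F1=0 F2=0 F3=2; commitIndex=0
Op 4: F3 acks idx 1 -> match: F0=0 F1=0 F2=0 F3=2; commitIndex=0
Op 5: F1 acks idx 2 -> match: F0=0 F1=2 F2=0 F3=2; commitIndex=2
Op 6: F1 acks idx 1 -> match: F0=0 F1=2 F2=0 F3=2; commitIndex=2
Op 7: F3 acks idx 2 -> match: F0=0 F1=2 F2=0 F3=2; commitIndex=2
Op 8: append 2 -> log_len=4
Op 9: F3 acks idx 3 -> match: F0=0 F1=2 F2=0 F3=3; commitIndex=2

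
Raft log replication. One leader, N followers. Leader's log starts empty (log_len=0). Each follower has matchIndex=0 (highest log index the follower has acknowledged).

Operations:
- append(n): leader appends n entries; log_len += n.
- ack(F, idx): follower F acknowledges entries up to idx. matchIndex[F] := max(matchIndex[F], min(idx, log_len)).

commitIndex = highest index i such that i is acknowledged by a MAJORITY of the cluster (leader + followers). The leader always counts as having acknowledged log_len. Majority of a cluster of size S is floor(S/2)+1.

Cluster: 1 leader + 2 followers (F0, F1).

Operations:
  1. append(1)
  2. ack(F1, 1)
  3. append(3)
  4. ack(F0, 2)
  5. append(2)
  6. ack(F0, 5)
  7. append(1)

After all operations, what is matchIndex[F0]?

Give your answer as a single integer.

Op 1: append 1 -> log_len=1
Op 2: F1 acks idx 1 -> match: F0=0 F1=1; commitIndex=1
Op 3: append 3 -> log_len=4
Op 4: F0 acks idx 2 -> match: F0=2 F1=1; commitIndex=2
Op 5: append 2 -> log_len=6
Op 6: F0 acks idx 5 -> match: F0=5 F1=1; commitIndex=5
Op 7: append 1 -> log_len=7

Answer: 5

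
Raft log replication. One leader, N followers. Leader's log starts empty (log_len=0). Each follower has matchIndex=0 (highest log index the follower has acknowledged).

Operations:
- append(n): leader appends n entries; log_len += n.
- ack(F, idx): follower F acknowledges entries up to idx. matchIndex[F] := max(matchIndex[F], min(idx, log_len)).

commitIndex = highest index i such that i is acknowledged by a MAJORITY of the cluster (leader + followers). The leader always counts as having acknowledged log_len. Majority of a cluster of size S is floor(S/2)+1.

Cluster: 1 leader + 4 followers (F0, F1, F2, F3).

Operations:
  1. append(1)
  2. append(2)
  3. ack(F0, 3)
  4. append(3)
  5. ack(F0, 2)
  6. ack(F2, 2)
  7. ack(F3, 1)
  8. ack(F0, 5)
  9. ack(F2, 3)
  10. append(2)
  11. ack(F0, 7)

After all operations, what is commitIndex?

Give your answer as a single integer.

Op 1: append 1 -> log_len=1
Op 2: append 2 -> log_len=3
Op 3: F0 acks idx 3 -> match: F0=3 F1=0 F2=0 F3=0; commitIndex=0
Op 4: append 3 -> log_len=6
Op 5: F0 acks idx 2 -> match: F0=3 F1=0 F2=0 F3=0; commitIndex=0
Op 6: F2 acks idx 2 -> match: F0=3 F1=0 F2=2 F3=0; commitIndex=2
Op 7: F3 acks idx 1 -> match: F0=3 F1=0 F2=2 F3=1; commitIndex=2
Op 8: F0 acks idx 5 -> match: F0=5 F1=0 F2=2 F3=1; commitIndex=2
Op 9: F2 acks idx 3 -> match: F0=5 F1=0 F2=3 F3=1; commitIndex=3
Op 10: append 2 -> log_len=8
Op 11: F0 acks idx 7 -> match: F0=7 F1=0 F2=3 F3=1; commitIndex=3

Answer: 3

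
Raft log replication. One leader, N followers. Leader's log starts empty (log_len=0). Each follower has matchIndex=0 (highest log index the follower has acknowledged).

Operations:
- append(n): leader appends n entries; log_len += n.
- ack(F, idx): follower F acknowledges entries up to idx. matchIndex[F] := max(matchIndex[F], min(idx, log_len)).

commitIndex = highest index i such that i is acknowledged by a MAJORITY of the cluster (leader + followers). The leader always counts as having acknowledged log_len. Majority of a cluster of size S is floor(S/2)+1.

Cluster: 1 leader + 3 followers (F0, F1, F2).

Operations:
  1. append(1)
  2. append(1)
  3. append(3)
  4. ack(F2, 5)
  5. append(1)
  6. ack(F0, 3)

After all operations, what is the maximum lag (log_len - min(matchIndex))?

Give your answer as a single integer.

Answer: 6

Derivation:
Op 1: append 1 -> log_len=1
Op 2: append 1 -> log_len=2
Op 3: append 3 -> log_len=5
Op 4: F2 acks idx 5 -> match: F0=0 F1=0 F2=5; commitIndex=0
Op 5: append 1 -> log_len=6
Op 6: F0 acks idx 3 -> match: F0=3 F1=0 F2=5; commitIndex=3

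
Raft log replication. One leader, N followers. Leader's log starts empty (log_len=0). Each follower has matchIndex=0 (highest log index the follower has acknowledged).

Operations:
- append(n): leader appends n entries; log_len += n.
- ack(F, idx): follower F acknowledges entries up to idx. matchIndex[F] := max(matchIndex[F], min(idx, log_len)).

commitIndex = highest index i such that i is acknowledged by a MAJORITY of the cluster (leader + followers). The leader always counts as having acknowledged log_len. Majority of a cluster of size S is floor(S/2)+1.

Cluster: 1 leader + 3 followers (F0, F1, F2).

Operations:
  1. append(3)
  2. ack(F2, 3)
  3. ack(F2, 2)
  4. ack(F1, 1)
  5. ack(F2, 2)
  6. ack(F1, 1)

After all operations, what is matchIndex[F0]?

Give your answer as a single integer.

Op 1: append 3 -> log_len=3
Op 2: F2 acks idx 3 -> match: F0=0 F1=0 F2=3; commitIndex=0
Op 3: F2 acks idx 2 -> match: F0=0 F1=0 F2=3; commitIndex=0
Op 4: F1 acks idx 1 -> match: F0=0 F1=1 F2=3; commitIndex=1
Op 5: F2 acks idx 2 -> match: F0=0 F1=1 F2=3; commitIndex=1
Op 6: F1 acks idx 1 -> match: F0=0 F1=1 F2=3; commitIndex=1

Answer: 0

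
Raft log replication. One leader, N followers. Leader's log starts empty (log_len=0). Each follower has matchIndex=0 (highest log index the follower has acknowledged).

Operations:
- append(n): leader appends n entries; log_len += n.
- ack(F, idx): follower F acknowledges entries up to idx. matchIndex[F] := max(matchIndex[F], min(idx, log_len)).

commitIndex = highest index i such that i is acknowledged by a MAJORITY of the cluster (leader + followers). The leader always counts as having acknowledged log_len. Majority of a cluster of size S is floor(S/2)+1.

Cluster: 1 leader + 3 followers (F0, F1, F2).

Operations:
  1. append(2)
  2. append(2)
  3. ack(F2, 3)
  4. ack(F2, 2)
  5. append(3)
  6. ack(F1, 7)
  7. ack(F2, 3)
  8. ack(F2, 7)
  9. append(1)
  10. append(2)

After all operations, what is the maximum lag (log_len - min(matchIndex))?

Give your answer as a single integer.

Op 1: append 2 -> log_len=2
Op 2: append 2 -> log_len=4
Op 3: F2 acks idx 3 -> match: F0=0 F1=0 F2=3; commitIndex=0
Op 4: F2 acks idx 2 -> match: F0=0 F1=0 F2=3; commitIndex=0
Op 5: append 3 -> log_len=7
Op 6: F1 acks idx 7 -> match: F0=0 F1=7 F2=3; commitIndex=3
Op 7: F2 acks idx 3 -> match: F0=0 F1=7 F2=3; commitIndex=3
Op 8: F2 acks idx 7 -> match: F0=0 F1=7 F2=7; commitIndex=7
Op 9: append 1 -> log_len=8
Op 10: append 2 -> log_len=10

Answer: 10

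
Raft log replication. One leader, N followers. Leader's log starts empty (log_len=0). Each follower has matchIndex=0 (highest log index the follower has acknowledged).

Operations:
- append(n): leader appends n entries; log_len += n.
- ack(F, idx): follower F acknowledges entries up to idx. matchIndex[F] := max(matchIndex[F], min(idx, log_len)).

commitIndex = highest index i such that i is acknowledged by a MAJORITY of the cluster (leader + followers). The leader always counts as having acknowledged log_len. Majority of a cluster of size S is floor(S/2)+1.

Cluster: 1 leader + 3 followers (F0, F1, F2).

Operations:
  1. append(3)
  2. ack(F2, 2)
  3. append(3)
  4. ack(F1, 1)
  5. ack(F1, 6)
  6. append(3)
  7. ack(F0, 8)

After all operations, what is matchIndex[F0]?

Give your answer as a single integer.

Op 1: append 3 -> log_len=3
Op 2: F2 acks idx 2 -> match: F0=0 F1=0 F2=2; commitIndex=0
Op 3: append 3 -> log_len=6
Op 4: F1 acks idx 1 -> match: F0=0 F1=1 F2=2; commitIndex=1
Op 5: F1 acks idx 6 -> match: F0=0 F1=6 F2=2; commitIndex=2
Op 6: append 3 -> log_len=9
Op 7: F0 acks idx 8 -> match: F0=8 F1=6 F2=2; commitIndex=6

Answer: 8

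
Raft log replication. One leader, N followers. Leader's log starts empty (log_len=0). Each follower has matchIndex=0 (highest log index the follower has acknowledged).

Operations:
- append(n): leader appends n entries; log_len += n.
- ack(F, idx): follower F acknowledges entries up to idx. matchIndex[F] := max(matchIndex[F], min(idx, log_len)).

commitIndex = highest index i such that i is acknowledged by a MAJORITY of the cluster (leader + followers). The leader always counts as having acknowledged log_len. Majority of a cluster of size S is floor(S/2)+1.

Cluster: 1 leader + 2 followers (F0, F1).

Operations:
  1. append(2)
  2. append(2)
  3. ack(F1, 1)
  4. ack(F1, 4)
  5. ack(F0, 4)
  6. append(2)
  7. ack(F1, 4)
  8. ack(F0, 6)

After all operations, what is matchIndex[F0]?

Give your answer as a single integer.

Op 1: append 2 -> log_len=2
Op 2: append 2 -> log_len=4
Op 3: F1 acks idx 1 -> match: F0=0 F1=1; commitIndex=1
Op 4: F1 acks idx 4 -> match: F0=0 F1=4; commitIndex=4
Op 5: F0 acks idx 4 -> match: F0=4 F1=4; commitIndex=4
Op 6: append 2 -> log_len=6
Op 7: F1 acks idx 4 -> match: F0=4 F1=4; commitIndex=4
Op 8: F0 acks idx 6 -> match: F0=6 F1=4; commitIndex=6

Answer: 6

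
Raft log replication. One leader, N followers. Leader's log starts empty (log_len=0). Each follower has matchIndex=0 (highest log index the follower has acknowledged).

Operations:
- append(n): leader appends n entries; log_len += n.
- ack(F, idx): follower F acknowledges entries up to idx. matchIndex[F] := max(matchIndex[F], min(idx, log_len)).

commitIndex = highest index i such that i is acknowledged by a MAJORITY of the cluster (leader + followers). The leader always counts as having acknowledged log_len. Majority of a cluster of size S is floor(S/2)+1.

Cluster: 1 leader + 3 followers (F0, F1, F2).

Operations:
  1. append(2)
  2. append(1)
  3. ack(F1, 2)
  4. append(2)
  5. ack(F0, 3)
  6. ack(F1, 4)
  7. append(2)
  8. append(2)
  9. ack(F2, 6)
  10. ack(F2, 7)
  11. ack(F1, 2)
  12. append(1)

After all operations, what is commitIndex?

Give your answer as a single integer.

Op 1: append 2 -> log_len=2
Op 2: append 1 -> log_len=3
Op 3: F1 acks idx 2 -> match: F0=0 F1=2 F2=0; commitIndex=0
Op 4: append 2 -> log_len=5
Op 5: F0 acks idx 3 -> match: F0=3 F1=2 F2=0; commitIndex=2
Op 6: F1 acks idx 4 -> match: F0=3 F1=4 F2=0; commitIndex=3
Op 7: append 2 -> log_len=7
Op 8: append 2 -> log_len=9
Op 9: F2 acks idx 6 -> match: F0=3 F1=4 F2=6; commitIndex=4
Op 10: F2 acks idx 7 -> match: F0=3 F1=4 F2=7; commitIndex=4
Op 11: F1 acks idx 2 -> match: F0=3 F1=4 F2=7; commitIndex=4
Op 12: append 1 -> log_len=10

Answer: 4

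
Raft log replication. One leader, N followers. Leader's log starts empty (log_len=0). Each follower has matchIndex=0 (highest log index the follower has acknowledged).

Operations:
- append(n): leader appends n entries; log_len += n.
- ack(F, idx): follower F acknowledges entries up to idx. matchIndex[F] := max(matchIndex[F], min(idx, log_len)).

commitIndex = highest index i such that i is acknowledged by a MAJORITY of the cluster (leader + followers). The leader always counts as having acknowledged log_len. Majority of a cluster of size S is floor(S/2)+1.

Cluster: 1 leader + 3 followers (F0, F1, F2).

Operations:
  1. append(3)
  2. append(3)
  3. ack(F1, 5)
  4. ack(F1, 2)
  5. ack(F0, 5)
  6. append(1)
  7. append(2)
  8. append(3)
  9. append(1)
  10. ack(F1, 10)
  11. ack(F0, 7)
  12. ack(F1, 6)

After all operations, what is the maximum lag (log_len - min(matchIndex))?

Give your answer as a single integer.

Answer: 13

Derivation:
Op 1: append 3 -> log_len=3
Op 2: append 3 -> log_len=6
Op 3: F1 acks idx 5 -> match: F0=0 F1=5 F2=0; commitIndex=0
Op 4: F1 acks idx 2 -> match: F0=0 F1=5 F2=0; commitIndex=0
Op 5: F0 acks idx 5 -> match: F0=5 F1=5 F2=0; commitIndex=5
Op 6: append 1 -> log_len=7
Op 7: append 2 -> log_len=9
Op 8: append 3 -> log_len=12
Op 9: append 1 -> log_len=13
Op 10: F1 acks idx 10 -> match: F0=5 F1=10 F2=0; commitIndex=5
Op 11: F0 acks idx 7 -> match: F0=7 F1=10 F2=0; commitIndex=7
Op 12: F1 acks idx 6 -> match: F0=7 F1=10 F2=0; commitIndex=7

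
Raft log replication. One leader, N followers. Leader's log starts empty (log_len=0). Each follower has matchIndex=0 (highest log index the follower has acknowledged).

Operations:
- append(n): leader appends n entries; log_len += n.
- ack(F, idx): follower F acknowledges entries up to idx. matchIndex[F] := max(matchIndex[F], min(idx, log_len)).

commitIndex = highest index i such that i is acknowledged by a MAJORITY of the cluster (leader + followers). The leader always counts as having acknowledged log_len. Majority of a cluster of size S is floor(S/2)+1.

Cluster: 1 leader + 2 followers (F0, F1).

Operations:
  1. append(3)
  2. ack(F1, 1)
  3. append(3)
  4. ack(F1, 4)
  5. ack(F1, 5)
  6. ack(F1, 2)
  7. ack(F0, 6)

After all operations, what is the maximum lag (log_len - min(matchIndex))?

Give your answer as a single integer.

Op 1: append 3 -> log_len=3
Op 2: F1 acks idx 1 -> match: F0=0 F1=1; commitIndex=1
Op 3: append 3 -> log_len=6
Op 4: F1 acks idx 4 -> match: F0=0 F1=4; commitIndex=4
Op 5: F1 acks idx 5 -> match: F0=0 F1=5; commitIndex=5
Op 6: F1 acks idx 2 -> match: F0=0 F1=5; commitIndex=5
Op 7: F0 acks idx 6 -> match: F0=6 F1=5; commitIndex=6

Answer: 1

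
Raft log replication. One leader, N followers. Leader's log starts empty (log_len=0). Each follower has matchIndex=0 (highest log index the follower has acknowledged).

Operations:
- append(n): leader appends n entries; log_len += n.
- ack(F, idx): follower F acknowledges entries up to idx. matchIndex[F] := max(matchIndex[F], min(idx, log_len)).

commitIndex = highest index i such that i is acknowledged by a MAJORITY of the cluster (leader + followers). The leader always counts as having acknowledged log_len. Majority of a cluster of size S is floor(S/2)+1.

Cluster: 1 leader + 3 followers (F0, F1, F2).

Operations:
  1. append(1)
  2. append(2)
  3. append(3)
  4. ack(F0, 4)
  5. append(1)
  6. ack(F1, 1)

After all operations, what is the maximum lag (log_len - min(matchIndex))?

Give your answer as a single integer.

Answer: 7

Derivation:
Op 1: append 1 -> log_len=1
Op 2: append 2 -> log_len=3
Op 3: append 3 -> log_len=6
Op 4: F0 acks idx 4 -> match: F0=4 F1=0 F2=0; commitIndex=0
Op 5: append 1 -> log_len=7
Op 6: F1 acks idx 1 -> match: F0=4 F1=1 F2=0; commitIndex=1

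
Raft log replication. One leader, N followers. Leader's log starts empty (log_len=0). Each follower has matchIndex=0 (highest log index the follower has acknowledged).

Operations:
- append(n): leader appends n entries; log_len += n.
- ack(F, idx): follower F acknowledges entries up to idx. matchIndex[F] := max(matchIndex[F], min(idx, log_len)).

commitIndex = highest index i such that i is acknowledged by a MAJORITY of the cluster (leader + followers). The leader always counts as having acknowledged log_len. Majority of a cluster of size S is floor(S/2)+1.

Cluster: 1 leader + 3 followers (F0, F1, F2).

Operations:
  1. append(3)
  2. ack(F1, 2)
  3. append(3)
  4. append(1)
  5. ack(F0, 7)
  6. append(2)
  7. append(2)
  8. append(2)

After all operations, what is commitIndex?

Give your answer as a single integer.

Op 1: append 3 -> log_len=3
Op 2: F1 acks idx 2 -> match: F0=0 F1=2 F2=0; commitIndex=0
Op 3: append 3 -> log_len=6
Op 4: append 1 -> log_len=7
Op 5: F0 acks idx 7 -> match: F0=7 F1=2 F2=0; commitIndex=2
Op 6: append 2 -> log_len=9
Op 7: append 2 -> log_len=11
Op 8: append 2 -> log_len=13

Answer: 2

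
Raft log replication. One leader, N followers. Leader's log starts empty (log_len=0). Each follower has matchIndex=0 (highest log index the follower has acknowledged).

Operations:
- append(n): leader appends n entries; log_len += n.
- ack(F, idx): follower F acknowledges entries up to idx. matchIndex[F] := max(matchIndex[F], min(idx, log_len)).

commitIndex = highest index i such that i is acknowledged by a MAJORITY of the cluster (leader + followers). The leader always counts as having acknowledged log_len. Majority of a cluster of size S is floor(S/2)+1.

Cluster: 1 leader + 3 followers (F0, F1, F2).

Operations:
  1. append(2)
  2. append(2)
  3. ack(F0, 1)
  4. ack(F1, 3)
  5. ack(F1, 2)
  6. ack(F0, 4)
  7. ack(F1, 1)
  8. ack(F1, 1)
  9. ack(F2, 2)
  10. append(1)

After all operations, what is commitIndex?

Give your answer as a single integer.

Answer: 3

Derivation:
Op 1: append 2 -> log_len=2
Op 2: append 2 -> log_len=4
Op 3: F0 acks idx 1 -> match: F0=1 F1=0 F2=0; commitIndex=0
Op 4: F1 acks idx 3 -> match: F0=1 F1=3 F2=0; commitIndex=1
Op 5: F1 acks idx 2 -> match: F0=1 F1=3 F2=0; commitIndex=1
Op 6: F0 acks idx 4 -> match: F0=4 F1=3 F2=0; commitIndex=3
Op 7: F1 acks idx 1 -> match: F0=4 F1=3 F2=0; commitIndex=3
Op 8: F1 acks idx 1 -> match: F0=4 F1=3 F2=0; commitIndex=3
Op 9: F2 acks idx 2 -> match: F0=4 F1=3 F2=2; commitIndex=3
Op 10: append 1 -> log_len=5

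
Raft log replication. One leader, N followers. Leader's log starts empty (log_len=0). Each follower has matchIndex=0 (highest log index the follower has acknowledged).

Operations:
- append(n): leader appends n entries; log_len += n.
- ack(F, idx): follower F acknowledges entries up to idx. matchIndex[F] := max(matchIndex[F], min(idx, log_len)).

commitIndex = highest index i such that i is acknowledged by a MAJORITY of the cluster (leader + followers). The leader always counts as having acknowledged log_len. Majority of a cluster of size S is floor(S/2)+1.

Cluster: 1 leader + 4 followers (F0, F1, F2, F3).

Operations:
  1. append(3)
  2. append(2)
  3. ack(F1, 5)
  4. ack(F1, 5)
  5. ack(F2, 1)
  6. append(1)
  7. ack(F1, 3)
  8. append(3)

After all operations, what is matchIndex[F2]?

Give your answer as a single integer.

Op 1: append 3 -> log_len=3
Op 2: append 2 -> log_len=5
Op 3: F1 acks idx 5 -> match: F0=0 F1=5 F2=0 F3=0; commitIndex=0
Op 4: F1 acks idx 5 -> match: F0=0 F1=5 F2=0 F3=0; commitIndex=0
Op 5: F2 acks idx 1 -> match: F0=0 F1=5 F2=1 F3=0; commitIndex=1
Op 6: append 1 -> log_len=6
Op 7: F1 acks idx 3 -> match: F0=0 F1=5 F2=1 F3=0; commitIndex=1
Op 8: append 3 -> log_len=9

Answer: 1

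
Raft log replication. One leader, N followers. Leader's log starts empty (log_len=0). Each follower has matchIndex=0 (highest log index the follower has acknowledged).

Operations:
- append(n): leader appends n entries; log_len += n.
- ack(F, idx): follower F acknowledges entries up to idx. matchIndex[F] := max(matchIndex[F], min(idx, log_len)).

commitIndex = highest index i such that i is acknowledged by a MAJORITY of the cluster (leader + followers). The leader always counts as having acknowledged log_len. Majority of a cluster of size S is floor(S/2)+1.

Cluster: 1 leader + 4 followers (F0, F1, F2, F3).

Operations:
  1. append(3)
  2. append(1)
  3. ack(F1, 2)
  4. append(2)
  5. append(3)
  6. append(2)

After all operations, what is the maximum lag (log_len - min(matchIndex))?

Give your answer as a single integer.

Answer: 11

Derivation:
Op 1: append 3 -> log_len=3
Op 2: append 1 -> log_len=4
Op 3: F1 acks idx 2 -> match: F0=0 F1=2 F2=0 F3=0; commitIndex=0
Op 4: append 2 -> log_len=6
Op 5: append 3 -> log_len=9
Op 6: append 2 -> log_len=11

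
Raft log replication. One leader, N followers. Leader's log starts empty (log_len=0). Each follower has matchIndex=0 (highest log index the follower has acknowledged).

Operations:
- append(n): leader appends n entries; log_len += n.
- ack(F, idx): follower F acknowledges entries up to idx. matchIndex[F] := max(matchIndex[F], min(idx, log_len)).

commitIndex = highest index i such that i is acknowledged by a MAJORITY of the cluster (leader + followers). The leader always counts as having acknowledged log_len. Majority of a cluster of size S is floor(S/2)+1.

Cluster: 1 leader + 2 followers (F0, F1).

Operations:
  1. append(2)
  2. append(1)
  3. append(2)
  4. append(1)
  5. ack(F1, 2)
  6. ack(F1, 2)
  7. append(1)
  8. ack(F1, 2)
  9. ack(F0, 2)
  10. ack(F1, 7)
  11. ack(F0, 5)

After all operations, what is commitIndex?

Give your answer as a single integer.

Op 1: append 2 -> log_len=2
Op 2: append 1 -> log_len=3
Op 3: append 2 -> log_len=5
Op 4: append 1 -> log_len=6
Op 5: F1 acks idx 2 -> match: F0=0 F1=2; commitIndex=2
Op 6: F1 acks idx 2 -> match: F0=0 F1=2; commitIndex=2
Op 7: append 1 -> log_len=7
Op 8: F1 acks idx 2 -> match: F0=0 F1=2; commitIndex=2
Op 9: F0 acks idx 2 -> match: F0=2 F1=2; commitIndex=2
Op 10: F1 acks idx 7 -> match: F0=2 F1=7; commitIndex=7
Op 11: F0 acks idx 5 -> match: F0=5 F1=7; commitIndex=7

Answer: 7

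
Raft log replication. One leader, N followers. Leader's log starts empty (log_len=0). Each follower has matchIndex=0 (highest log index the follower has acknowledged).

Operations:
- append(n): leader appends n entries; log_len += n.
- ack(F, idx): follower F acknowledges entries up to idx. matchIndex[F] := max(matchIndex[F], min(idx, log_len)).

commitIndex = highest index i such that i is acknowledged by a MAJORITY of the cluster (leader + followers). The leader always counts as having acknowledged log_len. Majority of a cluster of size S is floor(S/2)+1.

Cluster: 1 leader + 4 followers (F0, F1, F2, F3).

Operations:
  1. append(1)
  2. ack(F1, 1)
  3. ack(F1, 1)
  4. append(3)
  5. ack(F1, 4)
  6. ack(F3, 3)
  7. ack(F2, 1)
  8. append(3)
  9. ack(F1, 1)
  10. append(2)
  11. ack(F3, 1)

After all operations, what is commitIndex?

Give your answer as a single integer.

Op 1: append 1 -> log_len=1
Op 2: F1 acks idx 1 -> match: F0=0 F1=1 F2=0 F3=0; commitIndex=0
Op 3: F1 acks idx 1 -> match: F0=0 F1=1 F2=0 F3=0; commitIndex=0
Op 4: append 3 -> log_len=4
Op 5: F1 acks idx 4 -> match: F0=0 F1=4 F2=0 F3=0; commitIndex=0
Op 6: F3 acks idx 3 -> match: F0=0 F1=4 F2=0 F3=3; commitIndex=3
Op 7: F2 acks idx 1 -> match: F0=0 F1=4 F2=1 F3=3; commitIndex=3
Op 8: append 3 -> log_len=7
Op 9: F1 acks idx 1 -> match: F0=0 F1=4 F2=1 F3=3; commitIndex=3
Op 10: append 2 -> log_len=9
Op 11: F3 acks idx 1 -> match: F0=0 F1=4 F2=1 F3=3; commitIndex=3

Answer: 3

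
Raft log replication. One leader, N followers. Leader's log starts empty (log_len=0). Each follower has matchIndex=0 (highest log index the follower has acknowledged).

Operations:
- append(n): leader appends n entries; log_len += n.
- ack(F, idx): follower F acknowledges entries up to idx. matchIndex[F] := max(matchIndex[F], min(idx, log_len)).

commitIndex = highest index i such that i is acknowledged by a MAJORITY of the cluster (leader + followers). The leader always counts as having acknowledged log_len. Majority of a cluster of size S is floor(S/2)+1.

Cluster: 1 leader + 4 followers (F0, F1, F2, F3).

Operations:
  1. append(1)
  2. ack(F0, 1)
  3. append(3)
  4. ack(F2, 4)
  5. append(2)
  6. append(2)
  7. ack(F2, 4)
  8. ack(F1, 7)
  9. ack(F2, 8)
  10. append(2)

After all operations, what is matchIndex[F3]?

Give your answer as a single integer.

Op 1: append 1 -> log_len=1
Op 2: F0 acks idx 1 -> match: F0=1 F1=0 F2=0 F3=0; commitIndex=0
Op 3: append 3 -> log_len=4
Op 4: F2 acks idx 4 -> match: F0=1 F1=0 F2=4 F3=0; commitIndex=1
Op 5: append 2 -> log_len=6
Op 6: append 2 -> log_len=8
Op 7: F2 acks idx 4 -> match: F0=1 F1=0 F2=4 F3=0; commitIndex=1
Op 8: F1 acks idx 7 -> match: F0=1 F1=7 F2=4 F3=0; commitIndex=4
Op 9: F2 acks idx 8 -> match: F0=1 F1=7 F2=8 F3=0; commitIndex=7
Op 10: append 2 -> log_len=10

Answer: 0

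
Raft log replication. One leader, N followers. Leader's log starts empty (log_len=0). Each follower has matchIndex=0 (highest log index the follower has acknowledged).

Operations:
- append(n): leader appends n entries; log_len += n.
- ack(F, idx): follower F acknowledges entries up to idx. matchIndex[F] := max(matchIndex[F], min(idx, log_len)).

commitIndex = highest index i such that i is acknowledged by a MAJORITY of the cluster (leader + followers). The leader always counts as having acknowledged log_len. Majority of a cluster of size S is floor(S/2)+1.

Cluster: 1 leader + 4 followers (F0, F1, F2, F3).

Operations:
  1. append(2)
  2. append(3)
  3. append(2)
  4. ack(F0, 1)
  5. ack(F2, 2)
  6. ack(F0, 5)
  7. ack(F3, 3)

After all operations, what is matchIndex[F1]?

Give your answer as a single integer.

Answer: 0

Derivation:
Op 1: append 2 -> log_len=2
Op 2: append 3 -> log_len=5
Op 3: append 2 -> log_len=7
Op 4: F0 acks idx 1 -> match: F0=1 F1=0 F2=0 F3=0; commitIndex=0
Op 5: F2 acks idx 2 -> match: F0=1 F1=0 F2=2 F3=0; commitIndex=1
Op 6: F0 acks idx 5 -> match: F0=5 F1=0 F2=2 F3=0; commitIndex=2
Op 7: F3 acks idx 3 -> match: F0=5 F1=0 F2=2 F3=3; commitIndex=3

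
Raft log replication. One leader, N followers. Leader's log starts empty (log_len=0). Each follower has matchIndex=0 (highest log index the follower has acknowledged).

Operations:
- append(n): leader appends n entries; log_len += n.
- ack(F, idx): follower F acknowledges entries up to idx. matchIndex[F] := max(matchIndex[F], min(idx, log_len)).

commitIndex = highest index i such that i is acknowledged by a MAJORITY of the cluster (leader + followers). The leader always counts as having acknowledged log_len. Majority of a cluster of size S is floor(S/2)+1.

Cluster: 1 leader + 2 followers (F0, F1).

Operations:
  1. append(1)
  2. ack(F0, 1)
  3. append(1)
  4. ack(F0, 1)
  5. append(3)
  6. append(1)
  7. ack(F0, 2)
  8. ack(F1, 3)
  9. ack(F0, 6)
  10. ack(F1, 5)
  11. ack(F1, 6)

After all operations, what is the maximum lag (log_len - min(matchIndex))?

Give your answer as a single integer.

Op 1: append 1 -> log_len=1
Op 2: F0 acks idx 1 -> match: F0=1 F1=0; commitIndex=1
Op 3: append 1 -> log_len=2
Op 4: F0 acks idx 1 -> match: F0=1 F1=0; commitIndex=1
Op 5: append 3 -> log_len=5
Op 6: append 1 -> log_len=6
Op 7: F0 acks idx 2 -> match: F0=2 F1=0; commitIndex=2
Op 8: F1 acks idx 3 -> match: F0=2 F1=3; commitIndex=3
Op 9: F0 acks idx 6 -> match: F0=6 F1=3; commitIndex=6
Op 10: F1 acks idx 5 -> match: F0=6 F1=5; commitIndex=6
Op 11: F1 acks idx 6 -> match: F0=6 F1=6; commitIndex=6

Answer: 0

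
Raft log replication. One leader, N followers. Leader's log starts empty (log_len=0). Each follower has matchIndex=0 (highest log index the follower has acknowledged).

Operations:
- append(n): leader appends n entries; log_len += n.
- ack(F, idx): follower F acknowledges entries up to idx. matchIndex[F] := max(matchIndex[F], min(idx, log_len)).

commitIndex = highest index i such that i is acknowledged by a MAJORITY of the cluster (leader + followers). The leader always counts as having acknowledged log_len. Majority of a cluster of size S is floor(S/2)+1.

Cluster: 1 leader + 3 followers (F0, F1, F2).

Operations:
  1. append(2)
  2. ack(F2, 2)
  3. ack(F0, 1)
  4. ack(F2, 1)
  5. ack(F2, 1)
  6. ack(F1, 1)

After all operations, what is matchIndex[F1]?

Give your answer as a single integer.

Answer: 1

Derivation:
Op 1: append 2 -> log_len=2
Op 2: F2 acks idx 2 -> match: F0=0 F1=0 F2=2; commitIndex=0
Op 3: F0 acks idx 1 -> match: F0=1 F1=0 F2=2; commitIndex=1
Op 4: F2 acks idx 1 -> match: F0=1 F1=0 F2=2; commitIndex=1
Op 5: F2 acks idx 1 -> match: F0=1 F1=0 F2=2; commitIndex=1
Op 6: F1 acks idx 1 -> match: F0=1 F1=1 F2=2; commitIndex=1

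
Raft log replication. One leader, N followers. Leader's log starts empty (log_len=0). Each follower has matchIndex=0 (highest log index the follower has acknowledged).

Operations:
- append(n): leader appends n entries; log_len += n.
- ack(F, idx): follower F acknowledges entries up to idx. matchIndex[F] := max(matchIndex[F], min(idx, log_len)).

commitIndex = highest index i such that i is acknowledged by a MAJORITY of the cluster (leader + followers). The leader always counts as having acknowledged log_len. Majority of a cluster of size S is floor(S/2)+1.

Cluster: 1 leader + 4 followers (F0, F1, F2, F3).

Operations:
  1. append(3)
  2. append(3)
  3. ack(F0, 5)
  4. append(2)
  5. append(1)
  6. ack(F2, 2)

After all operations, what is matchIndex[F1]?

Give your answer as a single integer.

Op 1: append 3 -> log_len=3
Op 2: append 3 -> log_len=6
Op 3: F0 acks idx 5 -> match: F0=5 F1=0 F2=0 F3=0; commitIndex=0
Op 4: append 2 -> log_len=8
Op 5: append 1 -> log_len=9
Op 6: F2 acks idx 2 -> match: F0=5 F1=0 F2=2 F3=0; commitIndex=2

Answer: 0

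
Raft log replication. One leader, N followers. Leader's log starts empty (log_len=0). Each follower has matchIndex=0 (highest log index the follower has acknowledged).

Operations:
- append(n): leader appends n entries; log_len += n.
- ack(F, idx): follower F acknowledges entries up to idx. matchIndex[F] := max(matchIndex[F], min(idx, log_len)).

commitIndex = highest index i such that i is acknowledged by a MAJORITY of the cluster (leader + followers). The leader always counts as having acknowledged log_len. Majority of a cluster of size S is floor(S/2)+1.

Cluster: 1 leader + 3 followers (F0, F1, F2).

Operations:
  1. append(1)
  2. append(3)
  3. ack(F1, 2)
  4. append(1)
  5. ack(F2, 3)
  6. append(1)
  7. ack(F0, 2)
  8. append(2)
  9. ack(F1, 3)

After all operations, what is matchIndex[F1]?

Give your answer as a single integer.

Answer: 3

Derivation:
Op 1: append 1 -> log_len=1
Op 2: append 3 -> log_len=4
Op 3: F1 acks idx 2 -> match: F0=0 F1=2 F2=0; commitIndex=0
Op 4: append 1 -> log_len=5
Op 5: F2 acks idx 3 -> match: F0=0 F1=2 F2=3; commitIndex=2
Op 6: append 1 -> log_len=6
Op 7: F0 acks idx 2 -> match: F0=2 F1=2 F2=3; commitIndex=2
Op 8: append 2 -> log_len=8
Op 9: F1 acks idx 3 -> match: F0=2 F1=3 F2=3; commitIndex=3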